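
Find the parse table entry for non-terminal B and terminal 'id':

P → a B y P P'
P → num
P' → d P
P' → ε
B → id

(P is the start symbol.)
B → id

To find M[B, 'id'], we find productions for B where 'id' is in the predict set (PREDICT(N → α) = (FIRST(α) \ {ε}) ∪ (FOLLOW(N) if α ⇒* ε)).

B → id: PREDICT = { 'id' }
  'id' is in predict set, so this production goes in M[B, 'id']

M[B, 'id'] = B → id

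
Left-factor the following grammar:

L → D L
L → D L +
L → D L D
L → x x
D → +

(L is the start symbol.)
Left-factoring transforms A → αβ₁ | αβ₂ into A → αA' and A' → β₁ | β₂
(α is the longest common prefix among the alternatives). Repeat until
no nonterminal has two alternatives with a common prefix.

Round 1: L has alternatives sharing prefix 'D L'. Introduce L': L → D L L'
  Add: L' → ε
  Add: L' → +
  Add: L' → D

No remaining common prefixes — done.

Resulting grammar:
L → D L L'
L' → ε
L' → +
L' → D
L → x x
D → +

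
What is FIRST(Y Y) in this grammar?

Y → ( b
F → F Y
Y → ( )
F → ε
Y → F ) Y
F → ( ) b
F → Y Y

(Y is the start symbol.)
FIRST sets of the non-terminals involved (from the grammar, by fixed-point iteration):
  FIRST(Y) = { '(', ')' }

To compute FIRST(Y Y), process the symbols left to right:
Symbol Y is a non-terminal. Add FIRST(Y) \ {ε} = { '(', ')' }
Y is not nullable (ε ∉ FIRST(Y)), so stop here.
FIRST(Y Y) = { '(', ')' }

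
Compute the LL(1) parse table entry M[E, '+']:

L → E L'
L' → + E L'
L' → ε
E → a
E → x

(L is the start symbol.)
Empty (error entry)

To find M[E, '+'], we find productions for E where '+' is in the predict set (PREDICT(N → α) = (FIRST(α) \ {ε}) ∪ (FOLLOW(N) if α ⇒* ε)).

E → a: PREDICT = { 'a' }
E → x: PREDICT = { 'x' }

M[E, '+'] is empty (no production applies)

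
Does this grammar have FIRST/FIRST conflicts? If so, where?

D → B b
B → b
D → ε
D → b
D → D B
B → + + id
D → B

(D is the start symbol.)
FIRST sets of the non-terminals at (or reachable through a nullable prefix from) the front of some alternative:
  FIRST(B) = { '+', 'b' }
  FIRST(D) = { '+', 'b', ε }

Productions for D:
  D → B b: FIRST = { '+', 'b' }
  D → ε: FIRST = { ε }
  D → b: FIRST = { 'b' }
  D → D B: FIRST = { '+', 'b' }
  D → B: FIRST = { '+', 'b' }
Productions for B:
  B → b: FIRST = { 'b' }
  B → + + id: FIRST = { '+' }

Conflict for D: D → B b and D → b
  Overlap: { 'b' }
Conflict for D: D → B b and D → D B
  Overlap: { '+', 'b' }
Conflict for D: D → B b and D → B
  Overlap: { '+', 'b' }
Conflict for D: D → b and D → D B
  Overlap: { 'b' }
Conflict for D: D → b and D → B
  Overlap: { 'b' }
Conflict for D: D → D B and D → B
  Overlap: { '+', 'b' }

Answer: Yes. D → B b / D → b on { 'b' }; D → B b / D → D B on { '+', 'b' }; D → B b / D → B on { '+', 'b' }; D → b / D → D B on { 'b' }; D → b / D → B on { 'b' }; D → D B / D → B on { '+', 'b' }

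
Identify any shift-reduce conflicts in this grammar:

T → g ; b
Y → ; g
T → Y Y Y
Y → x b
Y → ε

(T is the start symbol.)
A shift-reduce conflict occurs when an LR(0) state has both:
  - a complete (reduce) item [A → α .] (dot at the end), and
  - a shift item [B → β . c γ] (dot before a terminal).

Augment with T' → T and build the canonical LR(0) collection (I0 = CLOSURE({[T' → . T]}), then GOTO on every symbol after a dot until no new states appear). It has 12 states:
  I0: { [T → . Y Y Y], [T → . g ; b], [T' → . T], [Y → . ; g], [Y → . x b], [Y → .] }  — shift, reduce
  I1: { [Y → ; . g] }  — shift
  I2: { [T' → T .] }  — accept
  I3: { [T → Y . Y Y], [Y → . ; g], [Y → . x b], [Y → .] }  — shift, reduce
  I4: { [T → g . ; b] }  — shift
  I5: { [Y → x . b] }  — shift
  I6: { [Y → x b .] }  — reduce
  I7: { [T → g ; . b] }  — shift
  I8: { [T → g ; b .] }  — reduce
  I9: { [T → Y Y . Y], [Y → . ; g], [Y → . x b], [Y → .] }  — shift, reduce
  I10: { [T → Y Y Y .] }  — reduce
  I11: { [Y → ; g .] }  — reduce

I0 contains reduce item [Y → .] and shift items [T → . g ; b], [Y → . ; g], [Y → . x b] — shift-reduce conflict.
I3 contains reduce item [Y → .] and shift items [Y → . ; g], [Y → . x b] — shift-reduce conflict.
I9 contains reduce item [Y → .] and shift items [Y → . ; g], [Y → . x b] — shift-reduce conflict.

Answer: Yes — I0: [Y → .] vs [T → . g ; b]; I3: [Y → .] vs [Y → . ; g]; I9: [Y → .] vs [Y → . ; g]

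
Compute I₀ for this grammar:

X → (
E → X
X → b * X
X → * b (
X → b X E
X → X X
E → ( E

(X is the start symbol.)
First, augment the grammar with X' → X
I₀ = CLOSURE({ [X' → . X] }):
  [X' → . X] has the dot before X: add [X → . (], [X → . b * X], [X → . * b (], [X → . b X E], [X → . X X]
No further items can be added.

I₀ = { [X → . (], [X → . * b (], [X → . X X], [X → . b * X], [X → . b X E], [X' → . X] }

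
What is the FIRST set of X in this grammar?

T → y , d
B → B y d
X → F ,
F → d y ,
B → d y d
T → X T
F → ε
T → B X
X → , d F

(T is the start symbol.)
FIRST sets of the other non-terminals involved (by the same procedure, iterated to a fixed point):
  FIRST(F) = { 'd', ε }

From X → F ,:
  - F is a non-terminal: add FIRST(F) \ {ε} = { 'd' }
    F is nullable, so continue to the next symbol
  - ',' is a terminal: add ',' and stop
From X → , d F:
  - ',' is a terminal: add ',' and stop

Collecting: FIRST(X) = { ',', 'd' }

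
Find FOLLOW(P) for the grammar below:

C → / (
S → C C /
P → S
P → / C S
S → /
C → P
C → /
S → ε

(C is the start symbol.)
To compute FOLLOW(P), find every occurrence of P on a right-hand side N → α P β: add FIRST(β) \ {ε}, and if β is empty or nullable also add FOLLOW(N). Iterate to a fixed point.

In C → P: P is at the end, add FOLLOW(C)

The FOLLOW sets referred to above (computed the same way, to a fixed point):
  FOLLOW(C) = { $, '/' }

Taking the union: FOLLOW(P) = { $, '/' }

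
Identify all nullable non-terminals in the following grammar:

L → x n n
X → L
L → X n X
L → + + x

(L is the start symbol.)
A non-terminal is nullable if it can derive ε (the empty string): either it has an ε-production, or it has a production whose right-hand side consists entirely of nullable non-terminals.

There are no ε-productions, so no non-terminal can derive ε.
No non-terminals are nullable.

Answer: None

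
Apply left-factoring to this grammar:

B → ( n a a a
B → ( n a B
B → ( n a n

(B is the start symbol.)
B → ( n a B'
B' → a a
B' → B
B' → n

Left-factoring transforms A → αβ₁ | αβ₂ into A → αA' and A' → β₁ | β₂
(α is the longest common prefix among the alternatives). Repeat until
no nonterminal has two alternatives with a common prefix.

Round 1: B has alternatives sharing prefix '( n a'. Introduce B': B → ( n a B'
  Add: B' → a a
  Add: B' → B
  Add: B' → n

No remaining common prefixes — done.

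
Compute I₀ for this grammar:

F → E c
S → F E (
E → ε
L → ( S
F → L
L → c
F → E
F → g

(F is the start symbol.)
First, augment the grammar with F' → F
I₀ = CLOSURE({ [F' → . F] }):
  [F' → . F] has the dot before F: add [F → . E c], [F → . L], [F → . E], [F → . g]
  [F → . E c] has the dot before E: add [E → .]
  [F → . L] has the dot before L: add [L → . ( S], [L → . c]
No further items can be added.

I₀ = { [E → .], [F → . E c], [F → . E], [F → . L], [F → . g], [F' → . F], [L → . ( S], [L → . c] }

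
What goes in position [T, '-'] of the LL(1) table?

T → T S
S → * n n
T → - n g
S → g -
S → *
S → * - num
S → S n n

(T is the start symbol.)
T → T S, T → - n g

To find M[T, '-'], we find productions for T where '-' is in the predict set (PREDICT(N → α) = (FIRST(α) \ {ε}) ∪ (FOLLOW(N) if α ⇒* ε)).

Relevant sets:
  FIRST(T) = { '-' }

T → T S: PREDICT = { '-' }
  '-' is in predict set, so this production goes in M[T, '-']
T → - n g: PREDICT = { '-' }
  '-' is in predict set, so this production goes in M[T, '-']

M[T, '-'] = T → T S, T → - n g  (a multiply-defined cell — the grammar is not LL(1))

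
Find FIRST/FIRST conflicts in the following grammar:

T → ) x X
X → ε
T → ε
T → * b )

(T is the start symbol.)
No FIRST/FIRST conflicts.

A FIRST/FIRST conflict occurs when two productions N → α and N → β for the same non-terminal have FIRST(α) ∩ FIRST(β) ≠ ∅ (with ε ∈ FIRST of a nullable right-hand side, so two nullable alternatives also conflict).

Productions for T:
  T → ) x X: FIRST = { ')' }
  T → ε: FIRST = { ε }
  T → * b ): FIRST = { '*' }
X has only one production, so no FIRST/FIRST conflict is possible there.

All alternatives of each non-terminal have pairwise disjoint FIRST sets.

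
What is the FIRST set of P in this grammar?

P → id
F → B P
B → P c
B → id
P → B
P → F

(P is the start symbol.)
{ 'id' }

To compute FIRST(P), examine every production with P on the left-hand side, reading each right-hand side left to right until a non-nullable symbol is reached.

FIRST sets of the other non-terminals involved (by the same procedure, iterated to a fixed point):
  FIRST(B) = { 'id' }
  FIRST(F) = { 'id' }

From P → id:
  - id is a terminal: add 'id' and stop
From P → B:
  - B is a non-terminal: add FIRST(B) \ {ε} = { 'id' }
    B is not nullable, so stop
From P → F:
  - F is a non-terminal: add FIRST(F) \ {ε} = { 'id' }
    F is not nullable, so stop

Collecting: FIRST(P) = { 'id' }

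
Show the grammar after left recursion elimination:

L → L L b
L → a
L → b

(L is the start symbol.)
L is directly left-recursive. The standard transformation for
  A → A α₁ | ... | A α_m | β₁ | ... | β_n
is
  A  → β₁ A' | ... | β_n A'
  A' → α₁ A' | ... | α_m A' | ε

L → a becomes L → a L'
L → b becomes L → b L'
L → L L b becomes L' → L b L'
Add L' → ε

Resulting grammar:
L → a L'
L → b L'
L' → L b L'
L' → ε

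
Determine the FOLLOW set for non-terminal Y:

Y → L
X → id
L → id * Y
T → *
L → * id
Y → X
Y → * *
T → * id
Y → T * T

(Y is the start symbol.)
{ $ }

To compute FOLLOW(Y), find every occurrence of Y on a right-hand side N → α Y β: add FIRST(β) \ {ε}, and if β is empty or nullable also add FOLLOW(N). Iterate to a fixed point.

Y is the start symbol, so $ ∈ FOLLOW(Y).
In L → id * Y: Y is at the end, add FOLLOW(L)

The FOLLOW sets referred to above (computed the same way, to a fixed point):
  FOLLOW(L) = { $ }

Taking the union: FOLLOW(Y) = { $ }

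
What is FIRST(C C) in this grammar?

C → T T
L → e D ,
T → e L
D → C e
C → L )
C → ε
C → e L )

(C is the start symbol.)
{ 'e', ε }

FIRST sets of the non-terminals involved (from the grammar, by fixed-point iteration):
  FIRST(C) = { 'e', ε }

To compute FIRST(C C), process the symbols left to right:
Symbol C is a non-terminal. Add FIRST(C) \ {ε} = { 'e' }
C is nullable (ε ∈ FIRST(C)), continue to the next symbol.
Symbol C is a non-terminal. Add FIRST(C) \ {ε} = { 'e' }
C is nullable (ε ∈ FIRST(C)), continue to the next symbol.
All symbols are nullable, so ε is in the result.
FIRST(C C) = { 'e', ε }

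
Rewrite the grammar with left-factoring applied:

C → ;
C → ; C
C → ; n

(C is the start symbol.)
C → ; C'
C' → ε
C' → C
C' → n

Left-factoring transforms A → αβ₁ | αβ₂ into A → αA' and A' → β₁ | β₂
(α is the longest common prefix among the alternatives). Repeat until
no nonterminal has two alternatives with a common prefix.

Round 1: C has alternatives sharing prefix ';'. Introduce C': C → ; C'
  Add: C' → ε
  Add: C' → C
  Add: C' → n

No remaining common prefixes — done.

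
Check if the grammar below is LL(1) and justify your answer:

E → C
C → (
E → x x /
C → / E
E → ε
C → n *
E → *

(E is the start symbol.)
A grammar is LL(1) if for each non-terminal N with multiple productions, the predict sets of those productions are pairwise disjoint, where PREDICT(N → α) = (FIRST(α) \ {ε}) ∪ (FOLLOW(N) if α ⇒* ε).

Relevant sets:
  FIRST(C) = { '(', '/', 'n' }
  FOLLOW(E) = { $ }

For E:
  PREDICT(E → C) = { '(', '/', 'n' }
  PREDICT(E → x x '/') = { 'x' }
  PREDICT(E → ε) = { $ }
  PREDICT(E → '*') = { '*' }
For C:
  PREDICT(C → '(') = { '(' }
  PREDICT(C → '/' E) = { '/' }
  PREDICT(C → n '*') = { 'n' }

All predict sets are disjoint. The grammar IS LL(1).

Answer: Yes, the grammar is LL(1).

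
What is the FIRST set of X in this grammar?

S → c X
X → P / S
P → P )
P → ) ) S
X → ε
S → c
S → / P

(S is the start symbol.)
FIRST sets of the other non-terminals involved (by the same procedure, iterated to a fixed point):
  FIRST(P) = { ')' }

From X → P / S:
  - P is a non-terminal: add FIRST(P) \ {ε} = { ')' }
    P is not nullable, so stop
From X → ε:
  - ε-production, so ε ∈ FIRST(X)

Collecting: FIRST(X) = { ')', ε }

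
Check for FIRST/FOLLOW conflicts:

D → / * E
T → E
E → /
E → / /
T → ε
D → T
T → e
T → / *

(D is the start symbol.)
Nullable non-terminals: D, T.
FIRST sets used below: FIRST(T) = { '/', 'e', ε }, FIRST(E) = { '/' }

D: nullable alternative(s) D → T; FOLLOW(D) = { $ }
  D → / * E: FIRST \ {ε} = { '/' } — disjoint from FOLLOW(D)
  D → T: FIRST \ {ε} = { '/', 'e' } — this is the only nullable alternative, skip

T: nullable alternative(s) T → ε; FOLLOW(T) = { $ }
  T → E: FIRST \ {ε} = { '/' } — disjoint from FOLLOW(T)
  T → ε: FIRST \ {ε} = { } — this is the only nullable alternative, skip
  T → e: FIRST \ {ε} = { 'e' } — disjoint from FOLLOW(T)
  T → / *: FIRST \ {ε} = { '/' } — disjoint from FOLLOW(T)

E has no nullable alternative, so no FIRST/FOLLOW check is needed there.

No FIRST/FOLLOW conflicts found.

Answer: No FIRST/FOLLOW conflicts.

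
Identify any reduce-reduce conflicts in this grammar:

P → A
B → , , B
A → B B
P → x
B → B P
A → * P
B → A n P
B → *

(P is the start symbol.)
Augment with P' → P and build the canonical LR(0) collection (I0 = CLOSURE({[P' → . P]}), then GOTO on every symbol after a dot until no new states appear). It has 15 states:
  I0: { [A → . * P], [A → . B B], [B → . *], [B → . , , B], [B → . A n P], [B → . B P], [P → . A], [P → . x], [P' → . P] }  — shift
  I1: { [A → * . P], [A → . * P], [A → . B B], [B → * .], [B → . *], [B → . , , B], [B → . A n P], [B → . B P], [P → . A], [P → . x] }  — shift, reduce
  I2: { [B → , . , B] }  — shift
  I3: { [B → A . n P], [P → A .] }  — shift, reduce
  I4: { [A → . * P], [A → . B B], [A → B . B], [B → . *], [B → . , , B], [B → . A n P], [B → . B P], [B → B . P], [P → . A], [P → . x] }  — shift
  I5: { [P' → P .] }  — accept
  I6: { [P → x .] }  — reduce
  I7: { [A → . * P], [A → . B B], [A → B . B], [A → B B .], [B → . *], [B → . , , B], [B → . A n P], [B → . B P], [B → B . P], [P → . A], [P → . x] }  — shift, reduce
  I8: { [B → B P .] }  — reduce
  I9: { [A → . * P], [A → . B B], [B → . *], [B → . , , B], [B → . A n P], [B → . B P], [B → A n . P], [P → . A], [P → . x] }  — shift
  I10: { [B → A n P .] }  — reduce
  I11: { [A → . * P], [A → . B B], [B → , , . B], [B → . *], [B → . , , B], [B → . A n P], [B → . B P] }  — shift
  I12: { [B → A . n P] }  — shift
  I13: { [A → . * P], [A → . B B], [A → B . B], [B → , , B .], [B → . *], [B → . , , B], [B → . A n P], [B → . B P], [B → B . P], [P → . A], [P → . x] }  — shift, reduce
  I14: { [A → * P .] }  — reduce

No state contains more than one complete item.

Answer: No reduce-reduce conflicts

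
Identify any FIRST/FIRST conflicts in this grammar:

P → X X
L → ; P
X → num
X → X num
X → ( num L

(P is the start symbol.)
Yes. X → num / X → X num on { 'num' }; X → X num / X → '(' num L on { '(' }

A FIRST/FIRST conflict occurs when two productions N → α and N → β for the same non-terminal have FIRST(α) ∩ FIRST(β) ≠ ∅ (with ε ∈ FIRST of a nullable right-hand side, so two nullable alternatives also conflict).

FIRST sets of the non-terminals at (or reachable through a nullable prefix from) the front of some alternative:
  FIRST(X) = { '(', 'num' }

Productions for X:
  X → num: FIRST = { 'num' }
  X → X num: FIRST = { '(', 'num' }
  X → ( num L: FIRST = { '(' }
P, L have only one production, so no FIRST/FIRST conflict is possible there.

Conflict for X: X → num and X → X num
  Overlap: { 'num' }
Conflict for X: X → X num and X → ( num L
  Overlap: { '(' }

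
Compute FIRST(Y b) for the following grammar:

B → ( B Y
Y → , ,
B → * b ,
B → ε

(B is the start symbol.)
FIRST sets of the non-terminals involved (from the grammar, by fixed-point iteration):
  FIRST(Y) = { ',' }

To compute FIRST(Y b), process the symbols left to right:
Symbol Y is a non-terminal. Add FIRST(Y) \ {ε} = { ',' }
Y is not nullable (ε ∉ FIRST(Y)), so stop here.
FIRST(Y b) = { ',' }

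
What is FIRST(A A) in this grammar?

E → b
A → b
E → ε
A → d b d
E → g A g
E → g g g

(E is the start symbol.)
{ 'b', 'd' }

FIRST sets of the non-terminals involved (from the grammar, by fixed-point iteration):
  FIRST(A) = { 'b', 'd' }

To compute FIRST(A A), process the symbols left to right:
Symbol A is a non-terminal. Add FIRST(A) \ {ε} = { 'b', 'd' }
A is not nullable (ε ∉ FIRST(A)), so stop here.
FIRST(A A) = { 'b', 'd' }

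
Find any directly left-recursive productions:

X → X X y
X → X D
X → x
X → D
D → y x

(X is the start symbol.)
Yes, X is left-recursive

Direct left recursion occurs when N → N α for some non-terminal N (the right-hand side begins with the left-hand side itself).

X → X X y: LEFT RECURSIVE (starts with X)
X → X D: LEFT RECURSIVE (starts with X)
X → x: starts with x
X → D: starts with D
D → y x: starts with y

The grammar has direct left recursion on: X.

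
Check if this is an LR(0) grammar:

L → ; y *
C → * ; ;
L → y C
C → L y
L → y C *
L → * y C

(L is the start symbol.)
A grammar is LR(0) if no state in the canonical LR(0) collection has:
  - both a shift item (dot before a terminal) and a complete item (shift-reduce conflict), or
  - two or more complete items (reduce-reduce conflict; the accept item [L' → L .] counts as a complete item here).

Augment with L' → L and build the canonical LR(0) collection (I0 = CLOSURE({[L' → . L]}), then GOTO on every symbol after a dot until no new states appear). It has 16 states:
  I0: { [L → . * y C], [L → . ; y *], [L → . y C *], [L → . y C], [L' → . L] }  — shift
  I1: { [L → * . y C] }  — shift
  I2: { [L → ; . y *] }  — shift
  I3: { [L' → L .] }  — accept
  I4: { [C → . * ; ;], [C → . L y], [L → . * y C], [L → . ; y *], [L → . y C *], [L → . y C], [L → y . C *], [L → y . C] }  — shift
  I5: { [C → * . ; ;], [L → * . y C] }  — shift
  I6: { [L → y C . *], [L → y C .] }  — shift, reduce
  I7: { [C → L . y] }  — shift
  I8: { [C → L y .] }  — reduce
  I9: { [L → y C * .] }  — reduce
  I10: { [C → * ; . ;] }  — shift
  I11: { [C → . * ; ;], [C → . L y], [L → * y . C], [L → . * y C], [L → . ; y *], [L → . y C *], [L → . y C] }  — shift
  I12: { [L → * y C .] }  — reduce
  I13: { [C → * ; ; .] }  — reduce
  I14: { [L → ; y . *] }  — shift
  I15: { [L → ; y * .] }  — reduce

Conflict in state I6:
  Shift-reduce conflict between [L → y C .] and [L → y C . *]
So the grammar is NOT LR(0).

Answer: No. Shift-reduce conflict between [L → y C .] and [L → y C . *]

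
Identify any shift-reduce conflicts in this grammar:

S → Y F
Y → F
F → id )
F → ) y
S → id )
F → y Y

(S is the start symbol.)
No shift-reduce conflicts

Augment with S' → S and build the canonical LR(0) collection (I0 = CLOSURE({[S' → . S]}), then GOTO on every symbol after a dot until no new states appear). It has 13 states:
  I0: { [F → . ) y], [F → . id )], [F → . y Y], [S → . Y F], [S → . id )], [S' → . S], [Y → . F] }  — shift
  I1: { [F → ) . y] }  — shift
  I2: { [Y → F .] }  — reduce
  I3: { [S' → S .] }  — accept
  I4: { [F → . ) y], [F → . id )], [F → . y Y], [S → Y . F] }  — shift
  I5: { [F → id . )], [S → id . )] }  — shift
  I6: { [F → . ) y], [F → . id )], [F → . y Y], [F → y . Y], [Y → . F] }  — shift
  I7: { [F → y Y .] }  — reduce
  I8: { [F → id . )] }  — shift
  I9: { [F → id ) .] }  — reduce
  I10: { [F → id ) .], [S → id ) .] }  — 2 reduces
  I11: { [S → Y F .] }  — reduce
  I12: { [F → ) y .] }  — reduce

No state contains both a complete item and a shift item.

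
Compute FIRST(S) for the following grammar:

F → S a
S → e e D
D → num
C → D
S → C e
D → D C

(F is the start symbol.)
FIRST sets of the other non-terminals involved (by the same procedure, iterated to a fixed point):
  FIRST(C) = { 'num' }

From S → e e D:
  - e is a terminal: add 'e' and stop
From S → C e:
  - C is a non-terminal: add FIRST(C) \ {ε} = { 'num' }
    C is not nullable, so stop

Collecting: FIRST(S) = { 'e', 'num' }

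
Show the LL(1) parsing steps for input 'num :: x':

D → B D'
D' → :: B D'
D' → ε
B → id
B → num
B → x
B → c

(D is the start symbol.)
LL(1) parsing maintains a stack (initially the start symbol over $) and the input. At each step: if the stack top is a terminal, match it against the current input token; if it is a non-terminal N, replace it with the RHS of M[N, lookahead] (the unique production whose predict set contains the lookahead).

Stack is shown with the top on the left.

Stack      Input       Action
-----------------------------
D $        num :: x $  output D → B D'
B D' $     num :: x $  output B → num
num D' $   num :: x $  match 'num'
D' $       :: x $      output D' → :: B D'
:: B D' $  :: x $      match '::'
B D' $     x $         output B → x
x D' $     x $         match 'x'
D' $       $           output D' → ε
$          $           accept

The string is accepted.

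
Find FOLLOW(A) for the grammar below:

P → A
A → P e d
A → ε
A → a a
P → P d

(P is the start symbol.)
To compute FOLLOW(A), find every occurrence of A on a right-hand side N → α A β: add FIRST(β) \ {ε}, and if β is empty or nullable also add FOLLOW(N). Iterate to a fixed point.

In P → A: A is at the end, add FOLLOW(P)

The FOLLOW sets referred to above (computed the same way, to a fixed point):
  FOLLOW(P) = { $, 'd', 'e' }

Taking the union: FOLLOW(A) = { $, 'd', 'e' }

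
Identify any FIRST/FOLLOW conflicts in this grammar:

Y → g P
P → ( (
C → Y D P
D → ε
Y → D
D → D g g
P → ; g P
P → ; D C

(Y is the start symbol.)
A FIRST/FOLLOW conflict occurs when a non-terminal N has a nullable alternative N → β (β ⇒* ε) and another alternative N → α with FIRST(α) ∩ FOLLOW(N) ≠ ∅: on such a lookahead the parser cannot decide between expanding α and letting N vanish via β.

Nullable non-terminals: D, Y.
FIRST sets used below: FIRST(D) = { 'g', ε }

D: nullable alternative(s) D → ε; FOLLOW(D) = { $, '(', ';', 'g' }
  D → ε: FIRST \ {ε} = { } — this is the only nullable alternative, skip
  D → D g g: FIRST \ {ε} = { 'g' } — overlaps FOLLOW(D) on { 'g' }: CONFLICT

Y: nullable alternative(s) Y → D; FOLLOW(Y) = { $, '(', ';', 'g' }
  Y → g P: FIRST \ {ε} = { 'g' } — overlaps FOLLOW(Y) on { 'g' }: CONFLICT
  Y → D: FIRST \ {ε} = { 'g' } — this is the only nullable alternative, skip

C, P have no nullable alternative, so no FIRST/FOLLOW check is needed there.

So the grammar has 2 FIRST/FOLLOW conflicts (marked CONFLICT above).

Answer: Yes. Y → g P with FOLLOW(Y) on { 'g' }; D → D g g with FOLLOW(D) on { 'g' }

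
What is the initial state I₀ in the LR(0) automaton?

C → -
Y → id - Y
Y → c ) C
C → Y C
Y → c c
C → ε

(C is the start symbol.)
First, augment the grammar with C' → C
I₀ = CLOSURE({ [C' → . C] }):
  [C' → . C] has the dot before C: add [C → . -], [C → . Y C], [C → .]
  [C → . Y C] has the dot before Y: add [Y → . id - Y], [Y → . c ) C], [Y → . c c]
No further items can be added.

I₀ = { [C → . -], [C → . Y C], [C → .], [C' → . C], [Y → . c ) C], [Y → . c c], [Y → . id - Y] }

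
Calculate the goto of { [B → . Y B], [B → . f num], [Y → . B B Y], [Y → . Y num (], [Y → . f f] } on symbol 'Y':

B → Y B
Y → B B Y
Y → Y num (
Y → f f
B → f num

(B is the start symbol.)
GOTO(I, 'Y') = CLOSURE({ [A → αX.β] : [A → α.Xβ] ∈ I, X = 'Y' })

Items with dot before 'Y', with the dot advanced:
  [B → . Y B] → [B → Y . B]
  [Y → . Y num (] → [Y → Y . num (]
Closure of the advanced items:
  [B → Y . B] has the dot before B: add [B → . Y B], [B → . f num]
  [B → . Y B] has the dot before Y: add [Y → . B B Y], [Y → . Y num (], [Y → . f f]

GOTO = { [B → . Y B], [B → . f num], [B → Y . B], [Y → . B B Y], [Y → . Y num (], [Y → . f f], [Y → Y . num (] }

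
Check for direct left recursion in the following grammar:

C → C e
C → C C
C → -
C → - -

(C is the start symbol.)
Yes, C is left-recursive

C → C e: LEFT RECURSIVE (starts with C)
C → C C: LEFT RECURSIVE (starts with C)
C → -: starts with '-'
C → - -: starts with '-'

The grammar has direct left recursion on: C.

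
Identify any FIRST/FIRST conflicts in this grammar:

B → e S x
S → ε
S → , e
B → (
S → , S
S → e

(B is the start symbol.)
Productions for B:
  B → e S x: FIRST = { 'e' }
  B → (: FIRST = { '(' }
Productions for S:
  S → ε: FIRST = { ε }
  S → , e: FIRST = { ',' }
  S → , S: FIRST = { ',' }
  S → e: FIRST = { 'e' }

Conflict for S: S → , e and S → , S
  Overlap: { ',' }

Answer: Yes. S → ',' e / S → ',' S on { ',' }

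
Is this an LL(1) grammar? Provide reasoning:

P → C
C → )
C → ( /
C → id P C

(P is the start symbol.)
A grammar is LL(1) if for each non-terminal N with multiple productions, the predict sets of those productions are pairwise disjoint, where PREDICT(N → α) = (FIRST(α) \ {ε}) ∪ (FOLLOW(N) if α ⇒* ε).

For C:
  PREDICT(C → ')') = { ')' }
  PREDICT(C → '(' '/') = { '(' }
  PREDICT(C → id P C) = { 'id' }
P has a single production, so nothing to check there.

All predict sets are disjoint. The grammar IS LL(1).

Answer: Yes, the grammar is LL(1).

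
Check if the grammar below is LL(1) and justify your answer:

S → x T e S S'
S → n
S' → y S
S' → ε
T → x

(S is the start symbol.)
No. Predict set conflict for S': { 'y' }

Relevant sets:
  FOLLOW(S') = { $, 'y' }

For S:
  PREDICT(S → x T e S S') = { 'x' }
  PREDICT(S → n) = { 'n' }
For S':
  PREDICT(S' → y S) = { 'y' }
  PREDICT(S' → ε) = { $, 'y' }
T has a single production, so nothing to check there.

Conflict found: Predict set conflict for S': { 'y' }
The grammar is NOT LL(1).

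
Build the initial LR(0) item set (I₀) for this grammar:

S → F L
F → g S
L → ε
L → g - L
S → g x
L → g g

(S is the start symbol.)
{ [F → . g S], [S → . F L], [S → . g x], [S' → . S] }

First, augment the grammar with S' → S
I₀ = CLOSURE({ [S' → . S] }):
  [S' → . S] has the dot before S: add [S → . F L], [S → . g x]
  [S → . F L] has the dot before F: add [F → . g S]
No further items can be added.

I₀ = { [F → . g S], [S → . F L], [S → . g x], [S' → . S] }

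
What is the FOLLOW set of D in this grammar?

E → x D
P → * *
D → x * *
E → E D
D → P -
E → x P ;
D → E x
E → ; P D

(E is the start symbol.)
In E → x D: D is at the end, add FOLLOW(E)
In E → E D: D is at the end, add FOLLOW(E)
In E → ; P D: D is at the end, add FOLLOW(E)

The FOLLOW sets referred to above (computed the same way, to a fixed point):
  FOLLOW(E) = { $, '*', ';', 'x' }

Taking the union: FOLLOW(D) = { $, '*', ';', 'x' }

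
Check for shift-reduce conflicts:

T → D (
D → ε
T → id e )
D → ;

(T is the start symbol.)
Yes — I0: [D → .] vs [D → . ;]

Augment with T' → T and build the canonical LR(0) collection (I0 = CLOSURE({[T' → . T]}), then GOTO on every symbol after a dot until no new states appear). It has 8 states:
  I0: { [D → . ;], [D → .], [T → . D (], [T → . id e )], [T' → . T] }  — shift, reduce
  I1: { [D → ; .] }  — reduce
  I2: { [T → D . (] }  — shift
  I3: { [T' → T .] }  — accept
  I4: { [T → id . e )] }  — shift
  I5: { [T → id e . )] }  — shift
  I6: { [T → id e ) .] }  — reduce
  I7: { [T → D ( .] }  — reduce

I0 contains reduce item [D → .] and shift items [D → . ;], [T → . id e )] — shift-reduce conflict.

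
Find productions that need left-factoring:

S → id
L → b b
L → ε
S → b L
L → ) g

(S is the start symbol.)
Left-factoring is needed when two productions for the same non-terminal
share a common prefix on the right-hand side.

Productions for S:
  S → id
  S → b L
Productions for L:
  L → b b
  L → ε
  L → ) g

No common prefixes found.

Answer: No, left-factoring is not needed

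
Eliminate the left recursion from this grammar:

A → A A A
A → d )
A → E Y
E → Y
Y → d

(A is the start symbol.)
A → d ) A'
A → E Y A'
A' → A A A'
A' → ε
E → Y
Y → d

A is directly left-recursive. The standard transformation for
  A → A α₁ | ... | A α_m | β₁ | ... | β_n
is
  A  → β₁ A' | ... | β_n A'
  A' → α₁ A' | ... | α_m A' | ε

A → d ) becomes A → d ) A'
A → E Y becomes A → E Y A'
A → A A A becomes A' → A A A'
Add A' → ε

Productions for other non-terminals are unchanged:
  E → Y
  Y → d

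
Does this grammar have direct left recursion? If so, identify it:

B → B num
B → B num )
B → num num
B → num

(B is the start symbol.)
Direct left recursion occurs when N → N α for some non-terminal N (the right-hand side begins with the left-hand side itself).

B → B num: LEFT RECURSIVE (starts with B)
B → B num ): LEFT RECURSIVE (starts with B)
B → num num: starts with num
B → num: starts with num

The grammar has direct left recursion on: B.

Answer: Yes, B is left-recursive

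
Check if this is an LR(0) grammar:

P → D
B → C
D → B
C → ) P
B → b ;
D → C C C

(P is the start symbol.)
Augment with P' → P and build the canonical LR(0) collection (I0 = CLOSURE({[P' → . P]}), then GOTO on every symbol after a dot until no new states appear). It has 11 states:
  I0: { [B → . C], [B → . b ;], [C → . ) P], [D → . B], [D → . C C C], [P → . D], [P' → . P] }  — shift
  I1: { [B → . C], [B → . b ;], [C → ) . P], [C → . ) P], [D → . B], [D → . C C C], [P → . D] }  — shift
  I2: { [D → B .] }  — reduce
  I3: { [B → C .], [C → . ) P], [D → C . C C] }  — shift, reduce
  I4: { [P → D .] }  — reduce
  I5: { [P' → P .] }  — accept
  I6: { [B → b . ;] }  — shift
  I7: { [B → b ; .] }  — reduce
  I8: { [C → . ) P], [D → C C . C] }  — shift
  I9: { [D → C C C .] }  — reduce
  I10: { [C → ) P .] }  — reduce

Conflict in state I3:
  Shift-reduce conflict between [B → C .] and [C → . ) P]
So the grammar is NOT LR(0).

Answer: No. Shift-reduce conflict between [B → C .] and [C → . ) P]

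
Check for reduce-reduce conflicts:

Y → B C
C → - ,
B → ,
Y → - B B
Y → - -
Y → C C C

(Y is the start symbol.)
Yes — I11: [B → , .] vs [C → - , .]

Augment with Y' → Y and build the canonical LR(0) collection (I0 = CLOSURE({[Y' → . Y]}), then GOTO on every symbol after a dot until no new states appear). It has 15 states:
  I0: { [B → . ,], [C → . - ,], [Y → . - -], [Y → . - B B], [Y → . B C], [Y → . C C C], [Y' → . Y] }  — shift
  I1: { [B → , .] }  — reduce
  I2: { [B → . ,], [C → - . ,], [Y → - . -], [Y → - . B B] }  — shift
  I3: { [C → . - ,], [Y → B . C] }  — shift
  I4: { [C → . - ,], [Y → C . C C] }  — shift
  I5: { [Y' → Y .] }  — accept
  I6: { [C → - . ,] }  — shift
  I7: { [C → . - ,], [Y → C C . C] }  — shift
  I8: { [Y → C C C .] }  — reduce
  I9: { [C → - , .] }  — reduce
  I10: { [Y → B C .] }  — reduce
  I11: { [B → , .], [C → - , .] }  — 2 reduces
  I12: { [Y → - - .] }  — reduce
  I13: { [B → . ,], [Y → - B . B] }  — shift
  I14: { [Y → - B B .] }  — reduce

I11 contains complete items [B → , .], [C → - , .] — reduce-reduce conflict.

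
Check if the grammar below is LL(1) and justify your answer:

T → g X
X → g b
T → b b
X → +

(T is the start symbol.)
A grammar is LL(1) if for each non-terminal N with multiple productions, the predict sets of those productions are pairwise disjoint, where PREDICT(N → α) = (FIRST(α) \ {ε}) ∪ (FOLLOW(N) if α ⇒* ε).

For T:
  PREDICT(T → g X) = { 'g' }
  PREDICT(T → b b) = { 'b' }
For X:
  PREDICT(X → g b) = { 'g' }
  PREDICT(X → '+') = { '+' }

All predict sets are disjoint. The grammar IS LL(1).

Answer: Yes, the grammar is LL(1).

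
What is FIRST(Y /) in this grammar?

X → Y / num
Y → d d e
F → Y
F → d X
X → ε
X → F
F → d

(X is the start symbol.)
{ 'd' }

FIRST sets of the non-terminals involved (from the grammar, by fixed-point iteration):
  FIRST(Y) = { 'd' }

To compute FIRST(Y /), process the symbols left to right:
Symbol Y is a non-terminal. Add FIRST(Y) \ {ε} = { 'd' }
Y is not nullable (ε ∉ FIRST(Y)), so stop here.
FIRST(Y /) = { 'd' }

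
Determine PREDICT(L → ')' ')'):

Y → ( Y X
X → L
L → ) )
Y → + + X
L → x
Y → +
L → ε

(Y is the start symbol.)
{ ')' }

PREDICT(L → ')' ')') = (FIRST(RHS) \ {ε}) ∪ (FOLLOW(L) if ε ∈ FIRST(RHS), i.e. RHS ⇒* ε)
FIRST(')' ')') = { ')' }
ε ∉ FIRST(')' ')'), so FOLLOW(L) is not added.
PREDICT(L → ')' ')') = { ')' }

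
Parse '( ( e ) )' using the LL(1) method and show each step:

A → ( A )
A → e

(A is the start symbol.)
Stack is shown with the top on the left.

Stack      Input        Action
------------------------------
A $        ( ( e ) ) $  output A → ( A )
( A ) $    ( ( e ) ) $  match '('
A ) $      ( e ) ) $    output A → ( A )
( A ) ) $  ( e ) ) $    match '('
A ) ) $    e ) ) $      output A → e
e ) ) $    e ) ) $      match 'e'
) ) $      ) ) $        match ')'
) $        ) $          match ')'
$          $            accept

The string is accepted.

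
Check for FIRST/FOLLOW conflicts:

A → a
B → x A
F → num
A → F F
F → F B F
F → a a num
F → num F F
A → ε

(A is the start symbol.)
A FIRST/FOLLOW conflict occurs when a non-terminal N has a nullable alternative N → β (β ⇒* ε) and another alternative N → α with FIRST(α) ∩ FOLLOW(N) ≠ ∅: on such a lookahead the parser cannot decide between expanding α and letting N vanish via β.

Nullable non-terminals: A.
FIRST sets used below: FIRST(F) = { 'a', 'num' }

A: nullable alternative(s) A → ε; FOLLOW(A) = { $, 'a', 'num' }
  A → a: FIRST \ {ε} = { 'a' } — overlaps FOLLOW(A) on { 'a' }: CONFLICT
  A → F F: FIRST \ {ε} = { 'a', 'num' } — overlaps FOLLOW(A) on { 'a', 'num' }: CONFLICT
  A → ε: FIRST \ {ε} = { } — this is the only nullable alternative, skip

B, F have no nullable alternative, so no FIRST/FOLLOW check is needed there.

So the grammar has 2 FIRST/FOLLOW conflicts (marked CONFLICT above).

Answer: Yes. A → a with FOLLOW(A) on { 'a' }; A → F F with FOLLOW(A) on { 'a', 'num' }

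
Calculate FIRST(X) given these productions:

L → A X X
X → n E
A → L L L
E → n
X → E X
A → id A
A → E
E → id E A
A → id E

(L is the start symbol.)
{ 'id', 'n' }

FIRST sets of the other non-terminals involved (by the same procedure, iterated to a fixed point):
  FIRST(E) = { 'id', 'n' }

From X → n E:
  - n is a terminal: add 'n' and stop
From X → E X:
  - E is a non-terminal: add FIRST(E) \ {ε} = { 'id', 'n' }
    E is not nullable, so stop

Collecting: FIRST(X) = { 'id', 'n' }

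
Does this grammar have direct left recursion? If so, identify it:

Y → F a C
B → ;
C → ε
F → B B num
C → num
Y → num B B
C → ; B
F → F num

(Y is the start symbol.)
Yes, F is left-recursive

Direct left recursion occurs when N → N α for some non-terminal N (the right-hand side begins with the left-hand side itself).

Y → F a C: starts with F
B → ;: starts with ';'
C → ε: starts with ε
F → B B num: starts with B
C → num: starts with num
Y → num B B: starts with num
C → ; B: starts with ';'
F → F num: LEFT RECURSIVE (starts with F)

The grammar has direct left recursion on: F.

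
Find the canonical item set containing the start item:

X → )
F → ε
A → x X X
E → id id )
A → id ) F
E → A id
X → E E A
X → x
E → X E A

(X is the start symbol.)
{ [A → . id ) F], [A → . x X X], [E → . A id], [E → . X E A], [E → . id id )], [X → . )], [X → . E E A], [X → . x], [X' → . X] }

First, augment the grammar with X' → X
I₀ = CLOSURE({ [X' → . X] }):
  [X' → . X] has the dot before X: add [X → . )], [X → . E E A], [X → . x]
  [X → . E E A] has the dot before E: add [E → . id id )], [E → . A id], [E → . X E A]
  [E → . A id] has the dot before A: add [A → . x X X], [A → . id ) F]
No further items can be added.

I₀ = { [A → . id ) F], [A → . x X X], [E → . A id], [E → . X E A], [E → . id id )], [X → . )], [X → . E E A], [X → . x], [X' → . X] }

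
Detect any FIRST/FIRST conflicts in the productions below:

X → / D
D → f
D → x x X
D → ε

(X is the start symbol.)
Productions for D:
  D → f: FIRST = { 'f' }
  D → x x X: FIRST = { 'x' }
  D → ε: FIRST = { ε }
X has only one production, so no FIRST/FIRST conflict is possible there.

All alternatives of each non-terminal have pairwise disjoint FIRST sets.

Answer: No FIRST/FIRST conflicts.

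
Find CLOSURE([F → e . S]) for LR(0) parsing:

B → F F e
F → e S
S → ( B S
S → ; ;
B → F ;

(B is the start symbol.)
To compute CLOSURE, for each item [A → α.Bβ] where B is a non-terminal, add [B → .γ] for all productions B → γ; repeat for the newly added items until nothing changes.

Start with: [F → e . S]
  [F → e . S] has the dot before S: add [S → . ( B S], [S → . ; ;]
No further items can be added.

CLOSURE = { [F → e . S], [S → . ( B S], [S → . ; ;] }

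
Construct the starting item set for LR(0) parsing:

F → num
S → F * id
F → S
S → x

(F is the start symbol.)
{ [F → . S], [F → . num], [F' → . F], [S → . F * id], [S → . x] }

First, augment the grammar with F' → F
I₀ = CLOSURE({ [F' → . F] }):
  [F' → . F] has the dot before F: add [F → . num], [F → . S]
  [F → . S] has the dot before S: add [S → . F * id], [S → . x]
No further items can be added.

I₀ = { [F → . S], [F → . num], [F' → . F], [S → . F * id], [S → . x] }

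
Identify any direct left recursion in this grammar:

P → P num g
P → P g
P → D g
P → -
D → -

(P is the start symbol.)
Yes, P is left-recursive

P → P num g: LEFT RECURSIVE (starts with P)
P → P g: LEFT RECURSIVE (starts with P)
P → D g: starts with D
P → -: starts with '-'
D → -: starts with '-'

The grammar has direct left recursion on: P.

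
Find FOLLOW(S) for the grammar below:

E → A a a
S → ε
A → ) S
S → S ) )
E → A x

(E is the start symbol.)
To compute FOLLOW(S), find every occurrence of S on a right-hand side N → α S β: add FIRST(β) \ {ε}, and if β is empty or nullable also add FOLLOW(N). Iterate to a fixed point.

In A → ) S: S is at the end, add FOLLOW(A)
In S → S ) ): S is followed by ')' ')', add FIRST(')' ')') \ {ε} = { ')' }

The FOLLOW sets referred to above (computed the same way, to a fixed point):
  FOLLOW(A) = { 'a', 'x' }

Taking the union: FOLLOW(S) = { ')', 'a', 'x' }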